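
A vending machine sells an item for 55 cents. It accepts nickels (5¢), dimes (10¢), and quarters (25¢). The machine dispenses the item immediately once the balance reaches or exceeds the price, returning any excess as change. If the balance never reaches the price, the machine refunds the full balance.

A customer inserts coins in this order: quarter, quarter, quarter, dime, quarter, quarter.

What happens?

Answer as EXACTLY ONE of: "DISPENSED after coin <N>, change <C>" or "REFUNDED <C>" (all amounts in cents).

Answer: DISPENSED after coin 3, change 20

Derivation:
Price: 55¢
Coin 1 (quarter, 25¢): balance = 25¢
Coin 2 (quarter, 25¢): balance = 50¢
Coin 3 (quarter, 25¢): balance = 75¢
  → balance >= price → DISPENSE, change = 75 - 55 = 20¢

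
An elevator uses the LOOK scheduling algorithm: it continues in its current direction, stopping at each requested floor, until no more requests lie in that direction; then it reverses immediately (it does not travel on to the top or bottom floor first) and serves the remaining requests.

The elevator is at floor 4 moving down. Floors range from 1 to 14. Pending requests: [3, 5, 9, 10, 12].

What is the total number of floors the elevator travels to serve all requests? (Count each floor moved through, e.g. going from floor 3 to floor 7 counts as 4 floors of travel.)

Start at floor 4 moving down, LOOK stop order: [3, 5, 9, 10, 12]
  4 → 3: |3-4| = 1, total = 1
  3 → 5: |5-3| = 2, total = 3
  5 → 9: |9-5| = 4, total = 7
  9 → 10: |10-9| = 1, total = 8
  10 → 12: |12-10| = 2, total = 10

Answer: 10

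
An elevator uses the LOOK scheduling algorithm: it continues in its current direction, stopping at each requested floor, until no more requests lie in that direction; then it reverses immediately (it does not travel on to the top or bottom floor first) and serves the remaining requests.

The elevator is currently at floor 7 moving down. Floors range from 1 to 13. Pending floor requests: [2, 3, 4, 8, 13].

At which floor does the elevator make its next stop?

Current floor: 7, direction: down
Requests above: [8, 13]
Requests below: [2, 3, 4]
Moving down and requests lie below → nearest below is max([2, 3, 4]) = 4

Answer: 4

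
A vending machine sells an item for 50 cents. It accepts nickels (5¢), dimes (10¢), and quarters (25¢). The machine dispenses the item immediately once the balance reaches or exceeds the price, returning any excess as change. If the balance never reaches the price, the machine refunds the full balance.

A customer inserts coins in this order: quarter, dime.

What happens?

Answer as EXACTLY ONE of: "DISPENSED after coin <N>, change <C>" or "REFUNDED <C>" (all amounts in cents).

Price: 50¢
Coin 1 (quarter, 25¢): balance = 25¢
Coin 2 (dime, 10¢): balance = 35¢
All coins inserted, balance 35¢ < price 50¢ → REFUND 35¢

Answer: REFUNDED 35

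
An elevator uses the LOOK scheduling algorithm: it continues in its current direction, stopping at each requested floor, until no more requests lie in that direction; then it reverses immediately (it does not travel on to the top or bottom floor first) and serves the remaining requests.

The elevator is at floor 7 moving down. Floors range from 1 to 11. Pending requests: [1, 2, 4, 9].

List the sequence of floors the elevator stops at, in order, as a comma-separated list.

Current: 7, moving DOWN
Serve below first (descending): [4, 2, 1]
Then reverse, serve above (ascending): [9]

Answer: 4, 2, 1, 9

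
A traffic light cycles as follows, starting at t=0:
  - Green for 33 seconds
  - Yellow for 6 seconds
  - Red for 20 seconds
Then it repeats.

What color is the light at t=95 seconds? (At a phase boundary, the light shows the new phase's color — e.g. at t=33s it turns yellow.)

Answer: yellow

Derivation:
Cycle length = 33 + 6 + 20 = 59s
t = 95, phase_t = 95 mod 59 = 36
33 <= 36 < 39 (yellow end) → YELLOW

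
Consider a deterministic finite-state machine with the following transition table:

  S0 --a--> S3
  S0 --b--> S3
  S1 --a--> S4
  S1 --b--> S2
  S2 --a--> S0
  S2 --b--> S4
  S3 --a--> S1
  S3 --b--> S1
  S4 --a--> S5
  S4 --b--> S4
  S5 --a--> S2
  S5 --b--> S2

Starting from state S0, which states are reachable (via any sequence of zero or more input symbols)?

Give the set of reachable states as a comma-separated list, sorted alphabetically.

Answer: S0, S1, S2, S3, S4, S5

Derivation:
BFS from S0:
  visit S0: S0--a-->S3 (new), S0--b-->S3 (seen)
  visit S3: S3--a-->S1 (new), S3--b-->S1 (seen)
  visit S1: S1--a-->S4 (new), S1--b-->S2 (new)
  visit S4: S4--a-->S5 (new), S4--b-->S4 (seen)
  visit S2: S2--a-->S0 (seen), S2--b-->S4 (seen)
  visit S5: S5--a-->S2 (seen), S5--b-->S2 (seen)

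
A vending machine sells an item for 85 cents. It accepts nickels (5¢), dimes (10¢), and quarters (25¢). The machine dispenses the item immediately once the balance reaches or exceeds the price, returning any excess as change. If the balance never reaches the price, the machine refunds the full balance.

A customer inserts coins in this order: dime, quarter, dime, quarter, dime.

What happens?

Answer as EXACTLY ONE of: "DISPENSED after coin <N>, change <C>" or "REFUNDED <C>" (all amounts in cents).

Answer: REFUNDED 80

Derivation:
Price: 85¢
Coin 1 (dime, 10¢): balance = 10¢
Coin 2 (quarter, 25¢): balance = 35¢
Coin 3 (dime, 10¢): balance = 45¢
Coin 4 (quarter, 25¢): balance = 70¢
Coin 5 (dime, 10¢): balance = 80¢
All coins inserted, balance 80¢ < price 85¢ → REFUND 80¢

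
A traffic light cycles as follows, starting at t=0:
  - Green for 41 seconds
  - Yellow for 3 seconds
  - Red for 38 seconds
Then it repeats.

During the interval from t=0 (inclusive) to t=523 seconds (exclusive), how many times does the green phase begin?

Cycle = 41+3+38 = 82s
green phase starts at t = k*82 + 0 for k=0,1,2,...
Need k*82+0 < 523 → k < 6.378
k ∈ {0, ..., 6} → 7 starts

Answer: 7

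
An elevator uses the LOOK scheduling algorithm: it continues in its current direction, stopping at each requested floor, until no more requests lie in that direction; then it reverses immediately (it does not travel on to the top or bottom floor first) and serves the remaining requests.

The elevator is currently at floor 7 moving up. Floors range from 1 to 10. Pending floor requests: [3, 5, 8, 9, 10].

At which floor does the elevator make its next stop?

Answer: 8

Derivation:
Current floor: 7, direction: up
Requests above: [8, 9, 10]
Requests below: [3, 5]
Moving up and requests lie above → nearest above is min([8, 9, 10]) = 8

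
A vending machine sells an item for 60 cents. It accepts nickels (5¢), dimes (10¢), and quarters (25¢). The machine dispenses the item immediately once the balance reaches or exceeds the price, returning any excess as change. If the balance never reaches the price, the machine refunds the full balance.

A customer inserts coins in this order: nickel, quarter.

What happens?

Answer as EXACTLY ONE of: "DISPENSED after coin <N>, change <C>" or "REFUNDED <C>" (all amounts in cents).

Price: 60¢
Coin 1 (nickel, 5¢): balance = 5¢
Coin 2 (quarter, 25¢): balance = 30¢
All coins inserted, balance 30¢ < price 60¢ → REFUND 30¢

Answer: REFUNDED 30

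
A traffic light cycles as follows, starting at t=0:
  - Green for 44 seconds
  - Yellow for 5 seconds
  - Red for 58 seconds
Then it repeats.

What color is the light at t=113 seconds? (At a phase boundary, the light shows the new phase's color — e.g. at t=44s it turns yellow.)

Cycle length = 44 + 5 + 58 = 107s
t = 113, phase_t = 113 mod 107 = 6
6 < 44 (green end) → GREEN

Answer: green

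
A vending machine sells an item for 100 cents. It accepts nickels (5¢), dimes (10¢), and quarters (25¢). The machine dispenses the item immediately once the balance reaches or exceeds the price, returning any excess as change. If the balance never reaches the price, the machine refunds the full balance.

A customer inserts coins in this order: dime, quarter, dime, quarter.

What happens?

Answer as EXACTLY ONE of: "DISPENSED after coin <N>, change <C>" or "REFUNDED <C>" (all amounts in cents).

Answer: REFUNDED 70

Derivation:
Price: 100¢
Coin 1 (dime, 10¢): balance = 10¢
Coin 2 (quarter, 25¢): balance = 35¢
Coin 3 (dime, 10¢): balance = 45¢
Coin 4 (quarter, 25¢): balance = 70¢
All coins inserted, balance 70¢ < price 100¢ → REFUND 70¢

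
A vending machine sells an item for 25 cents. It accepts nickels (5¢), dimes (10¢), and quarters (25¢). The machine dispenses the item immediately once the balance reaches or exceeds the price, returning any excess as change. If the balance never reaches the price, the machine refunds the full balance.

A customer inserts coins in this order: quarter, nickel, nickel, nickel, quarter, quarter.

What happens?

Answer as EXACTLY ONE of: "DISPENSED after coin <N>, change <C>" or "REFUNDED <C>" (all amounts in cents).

Answer: DISPENSED after coin 1, change 0

Derivation:
Price: 25¢
Coin 1 (quarter, 25¢): balance = 25¢
  → balance >= price → DISPENSE, change = 25 - 25 = 0¢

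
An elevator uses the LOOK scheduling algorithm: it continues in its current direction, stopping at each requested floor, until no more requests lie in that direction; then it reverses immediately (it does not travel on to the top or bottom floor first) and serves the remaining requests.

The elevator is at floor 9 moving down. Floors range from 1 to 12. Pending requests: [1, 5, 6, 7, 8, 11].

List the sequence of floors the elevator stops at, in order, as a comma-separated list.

Current: 9, moving DOWN
Serve below first (descending): [8, 7, 6, 5, 1]
Then reverse, serve above (ascending): [11]

Answer: 8, 7, 6, 5, 1, 11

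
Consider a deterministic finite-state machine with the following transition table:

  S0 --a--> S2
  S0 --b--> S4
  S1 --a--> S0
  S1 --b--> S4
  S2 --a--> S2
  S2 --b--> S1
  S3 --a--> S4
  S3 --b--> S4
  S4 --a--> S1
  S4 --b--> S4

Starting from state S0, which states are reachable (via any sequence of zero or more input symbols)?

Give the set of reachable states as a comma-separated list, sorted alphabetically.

BFS from S0:
  visit S0: S0--a-->S2 (new), S0--b-->S4 (new)
  visit S2: S2--a-->S2 (seen), S2--b-->S1 (new)
  visit S4: S4--a-->S1 (seen), S4--b-->S4 (seen)
  visit S1: S1--a-->S0 (seen), S1--b-->S4 (seen)

Answer: S0, S1, S2, S4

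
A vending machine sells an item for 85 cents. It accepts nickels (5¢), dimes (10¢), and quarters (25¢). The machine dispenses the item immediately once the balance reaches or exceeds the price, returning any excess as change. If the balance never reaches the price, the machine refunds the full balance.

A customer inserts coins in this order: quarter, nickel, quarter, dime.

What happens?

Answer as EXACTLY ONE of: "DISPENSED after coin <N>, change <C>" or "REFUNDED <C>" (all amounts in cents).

Answer: REFUNDED 65

Derivation:
Price: 85¢
Coin 1 (quarter, 25¢): balance = 25¢
Coin 2 (nickel, 5¢): balance = 30¢
Coin 3 (quarter, 25¢): balance = 55¢
Coin 4 (dime, 10¢): balance = 65¢
All coins inserted, balance 65¢ < price 85¢ → REFUND 65¢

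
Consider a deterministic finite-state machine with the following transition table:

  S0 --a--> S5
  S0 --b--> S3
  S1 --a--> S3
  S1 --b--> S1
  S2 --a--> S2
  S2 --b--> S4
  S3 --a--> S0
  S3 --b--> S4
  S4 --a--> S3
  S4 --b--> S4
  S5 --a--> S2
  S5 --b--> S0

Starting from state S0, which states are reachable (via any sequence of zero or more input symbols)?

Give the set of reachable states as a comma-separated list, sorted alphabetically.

BFS from S0:
  visit S0: S0--a-->S5 (new), S0--b-->S3 (new)
  visit S5: S5--a-->S2 (new), S5--b-->S0 (seen)
  visit S3: S3--a-->S0 (seen), S3--b-->S4 (new)
  visit S2: S2--a-->S2 (seen), S2--b-->S4 (seen)
  visit S4: S4--a-->S3 (seen), S4--b-->S4 (seen)

Answer: S0, S2, S3, S4, S5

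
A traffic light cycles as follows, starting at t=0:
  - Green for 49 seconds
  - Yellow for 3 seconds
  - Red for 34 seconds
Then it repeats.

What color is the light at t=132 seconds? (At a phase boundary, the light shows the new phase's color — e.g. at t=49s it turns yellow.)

Cycle length = 49 + 3 + 34 = 86s
t = 132, phase_t = 132 mod 86 = 46
46 < 49 (green end) → GREEN

Answer: green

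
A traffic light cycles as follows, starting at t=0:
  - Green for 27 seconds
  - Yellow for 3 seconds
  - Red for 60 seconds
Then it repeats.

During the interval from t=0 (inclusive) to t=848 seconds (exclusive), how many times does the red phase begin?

Answer: 10

Derivation:
Cycle = 27+3+60 = 90s
red phase starts at t = k*90 + 30 for k=0,1,2,...
Need k*90+30 < 848 → k < 9.089
k ∈ {0, ..., 9} → 10 starts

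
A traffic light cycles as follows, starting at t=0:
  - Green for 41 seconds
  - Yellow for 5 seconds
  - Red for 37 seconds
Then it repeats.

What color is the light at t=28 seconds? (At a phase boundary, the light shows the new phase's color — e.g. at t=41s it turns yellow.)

Answer: green

Derivation:
Cycle length = 41 + 5 + 37 = 83s
t = 28, phase_t = 28 mod 83 = 28
28 < 41 (green end) → GREEN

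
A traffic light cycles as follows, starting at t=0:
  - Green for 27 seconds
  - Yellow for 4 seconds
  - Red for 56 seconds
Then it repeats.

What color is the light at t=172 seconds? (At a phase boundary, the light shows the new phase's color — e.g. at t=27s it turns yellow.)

Cycle length = 27 + 4 + 56 = 87s
t = 172, phase_t = 172 mod 87 = 85
85 >= 31 → RED

Answer: red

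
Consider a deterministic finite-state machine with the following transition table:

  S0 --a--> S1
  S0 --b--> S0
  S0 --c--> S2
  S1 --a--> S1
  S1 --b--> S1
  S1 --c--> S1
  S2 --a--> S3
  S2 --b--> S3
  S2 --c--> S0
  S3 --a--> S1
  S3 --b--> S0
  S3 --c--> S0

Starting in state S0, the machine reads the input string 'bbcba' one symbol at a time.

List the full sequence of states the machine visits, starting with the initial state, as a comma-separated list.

Answer: S0, S0, S0, S2, S3, S1

Derivation:
Start: S0
  read 'b': S0 --b--> S0
  read 'b': S0 --b--> S0
  read 'c': S0 --c--> S2
  read 'b': S2 --b--> S3
  read 'a': S3 --a--> S1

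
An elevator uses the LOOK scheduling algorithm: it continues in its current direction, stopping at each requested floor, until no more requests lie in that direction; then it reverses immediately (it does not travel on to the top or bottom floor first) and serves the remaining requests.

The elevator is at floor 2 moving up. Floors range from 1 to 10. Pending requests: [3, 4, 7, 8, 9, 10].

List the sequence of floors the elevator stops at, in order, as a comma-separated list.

Current: 2, moving UP
Serve above first (ascending): [3, 4, 7, 8, 9, 10]
Then reverse, serve below (descending): []

Answer: 3, 4, 7, 8, 9, 10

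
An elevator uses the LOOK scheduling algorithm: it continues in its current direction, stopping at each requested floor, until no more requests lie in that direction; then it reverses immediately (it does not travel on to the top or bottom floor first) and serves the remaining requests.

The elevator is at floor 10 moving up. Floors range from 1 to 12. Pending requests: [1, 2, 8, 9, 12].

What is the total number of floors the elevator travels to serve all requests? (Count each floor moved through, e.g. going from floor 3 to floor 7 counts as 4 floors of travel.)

Start at floor 10 moving up, LOOK stop order: [12, 9, 8, 2, 1]
  10 → 12: |12-10| = 2, total = 2
  12 → 9: |9-12| = 3, total = 5
  9 → 8: |8-9| = 1, total = 6
  8 → 2: |2-8| = 6, total = 12
  2 → 1: |1-2| = 1, total = 13

Answer: 13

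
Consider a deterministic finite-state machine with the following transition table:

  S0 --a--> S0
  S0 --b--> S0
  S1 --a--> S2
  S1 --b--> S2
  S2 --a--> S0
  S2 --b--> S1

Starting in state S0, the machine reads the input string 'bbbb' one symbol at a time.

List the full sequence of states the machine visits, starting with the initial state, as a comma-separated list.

Answer: S0, S0, S0, S0, S0

Derivation:
Start: S0
  read 'b': S0 --b--> S0
  read 'b': S0 --b--> S0
  read 'b': S0 --b--> S0
  read 'b': S0 --b--> S0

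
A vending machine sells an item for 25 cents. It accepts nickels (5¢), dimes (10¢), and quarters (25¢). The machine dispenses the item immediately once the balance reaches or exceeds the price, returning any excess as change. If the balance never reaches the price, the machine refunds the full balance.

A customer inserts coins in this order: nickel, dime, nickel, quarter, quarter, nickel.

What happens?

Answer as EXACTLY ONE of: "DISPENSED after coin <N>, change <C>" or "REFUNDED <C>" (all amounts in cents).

Price: 25¢
Coin 1 (nickel, 5¢): balance = 5¢
Coin 2 (dime, 10¢): balance = 15¢
Coin 3 (nickel, 5¢): balance = 20¢
Coin 4 (quarter, 25¢): balance = 45¢
  → balance >= price → DISPENSE, change = 45 - 25 = 20¢

Answer: DISPENSED after coin 4, change 20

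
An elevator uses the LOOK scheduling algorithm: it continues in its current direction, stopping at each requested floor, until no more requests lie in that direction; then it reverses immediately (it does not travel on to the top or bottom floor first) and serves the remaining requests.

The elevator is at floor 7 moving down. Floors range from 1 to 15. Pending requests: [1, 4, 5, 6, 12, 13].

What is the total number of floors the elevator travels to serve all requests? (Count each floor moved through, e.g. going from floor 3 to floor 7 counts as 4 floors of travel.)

Answer: 18

Derivation:
Start at floor 7 moving down, LOOK stop order: [6, 5, 4, 1, 12, 13]
  7 → 6: |6-7| = 1, total = 1
  6 → 5: |5-6| = 1, total = 2
  5 → 4: |4-5| = 1, total = 3
  4 → 1: |1-4| = 3, total = 6
  1 → 12: |12-1| = 11, total = 17
  12 → 13: |13-12| = 1, total = 18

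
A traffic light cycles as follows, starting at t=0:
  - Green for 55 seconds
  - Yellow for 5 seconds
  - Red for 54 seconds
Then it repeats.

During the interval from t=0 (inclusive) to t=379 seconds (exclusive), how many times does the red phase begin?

Cycle = 55+5+54 = 114s
red phase starts at t = k*114 + 60 for k=0,1,2,...
Need k*114+60 < 379 → k < 2.798
k ∈ {0, ..., 2} → 3 starts

Answer: 3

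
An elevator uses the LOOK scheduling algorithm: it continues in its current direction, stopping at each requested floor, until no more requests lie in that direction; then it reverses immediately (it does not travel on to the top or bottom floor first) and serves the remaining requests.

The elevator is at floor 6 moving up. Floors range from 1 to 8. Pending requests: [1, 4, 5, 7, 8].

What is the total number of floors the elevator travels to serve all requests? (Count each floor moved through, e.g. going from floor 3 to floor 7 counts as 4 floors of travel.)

Answer: 9

Derivation:
Start at floor 6 moving up, LOOK stop order: [7, 8, 5, 4, 1]
  6 → 7: |7-6| = 1, total = 1
  7 → 8: |8-7| = 1, total = 2
  8 → 5: |5-8| = 3, total = 5
  5 → 4: |4-5| = 1, total = 6
  4 → 1: |1-4| = 3, total = 9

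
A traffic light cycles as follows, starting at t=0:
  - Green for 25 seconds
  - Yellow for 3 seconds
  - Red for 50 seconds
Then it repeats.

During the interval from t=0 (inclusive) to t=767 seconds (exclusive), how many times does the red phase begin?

Answer: 10

Derivation:
Cycle = 25+3+50 = 78s
red phase starts at t = k*78 + 28 for k=0,1,2,...
Need k*78+28 < 767 → k < 9.474
k ∈ {0, ..., 9} → 10 starts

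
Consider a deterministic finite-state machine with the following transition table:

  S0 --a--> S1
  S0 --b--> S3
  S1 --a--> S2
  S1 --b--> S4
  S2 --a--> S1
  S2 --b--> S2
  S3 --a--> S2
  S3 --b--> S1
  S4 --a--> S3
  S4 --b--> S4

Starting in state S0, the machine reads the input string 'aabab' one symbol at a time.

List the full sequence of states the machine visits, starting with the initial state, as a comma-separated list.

Answer: S0, S1, S2, S2, S1, S4

Derivation:
Start: S0
  read 'a': S0 --a--> S1
  read 'a': S1 --a--> S2
  read 'b': S2 --b--> S2
  read 'a': S2 --a--> S1
  read 'b': S1 --b--> S4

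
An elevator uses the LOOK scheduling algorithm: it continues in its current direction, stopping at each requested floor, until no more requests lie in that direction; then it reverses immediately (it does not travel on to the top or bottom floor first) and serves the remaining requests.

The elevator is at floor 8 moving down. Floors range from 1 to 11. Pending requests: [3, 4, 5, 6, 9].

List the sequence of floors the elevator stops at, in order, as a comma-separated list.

Answer: 6, 5, 4, 3, 9

Derivation:
Current: 8, moving DOWN
Serve below first (descending): [6, 5, 4, 3]
Then reverse, serve above (ascending): [9]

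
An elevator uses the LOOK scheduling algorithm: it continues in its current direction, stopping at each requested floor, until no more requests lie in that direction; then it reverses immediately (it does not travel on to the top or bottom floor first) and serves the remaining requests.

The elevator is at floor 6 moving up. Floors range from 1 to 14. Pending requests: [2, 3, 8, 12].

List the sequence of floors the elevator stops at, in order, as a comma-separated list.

Answer: 8, 12, 3, 2

Derivation:
Current: 6, moving UP
Serve above first (ascending): [8, 12]
Then reverse, serve below (descending): [3, 2]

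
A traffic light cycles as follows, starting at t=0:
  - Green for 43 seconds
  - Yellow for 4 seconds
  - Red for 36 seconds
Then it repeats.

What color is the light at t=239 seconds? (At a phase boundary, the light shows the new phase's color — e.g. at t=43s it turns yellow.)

Answer: red

Derivation:
Cycle length = 43 + 4 + 36 = 83s
t = 239, phase_t = 239 mod 83 = 73
73 >= 47 → RED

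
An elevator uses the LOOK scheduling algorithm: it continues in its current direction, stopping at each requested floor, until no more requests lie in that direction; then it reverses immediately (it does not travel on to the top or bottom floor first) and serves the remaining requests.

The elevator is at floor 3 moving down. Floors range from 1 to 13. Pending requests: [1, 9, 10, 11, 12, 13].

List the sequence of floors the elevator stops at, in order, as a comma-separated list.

Answer: 1, 9, 10, 11, 12, 13

Derivation:
Current: 3, moving DOWN
Serve below first (descending): [1]
Then reverse, serve above (ascending): [9, 10, 11, 12, 13]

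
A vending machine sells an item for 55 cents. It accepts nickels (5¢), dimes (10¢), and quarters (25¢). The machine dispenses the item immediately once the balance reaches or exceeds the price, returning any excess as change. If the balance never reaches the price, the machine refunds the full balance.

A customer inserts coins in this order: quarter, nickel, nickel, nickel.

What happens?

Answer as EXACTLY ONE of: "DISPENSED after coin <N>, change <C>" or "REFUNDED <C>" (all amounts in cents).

Answer: REFUNDED 40

Derivation:
Price: 55¢
Coin 1 (quarter, 25¢): balance = 25¢
Coin 2 (nickel, 5¢): balance = 30¢
Coin 3 (nickel, 5¢): balance = 35¢
Coin 4 (nickel, 5¢): balance = 40¢
All coins inserted, balance 40¢ < price 55¢ → REFUND 40¢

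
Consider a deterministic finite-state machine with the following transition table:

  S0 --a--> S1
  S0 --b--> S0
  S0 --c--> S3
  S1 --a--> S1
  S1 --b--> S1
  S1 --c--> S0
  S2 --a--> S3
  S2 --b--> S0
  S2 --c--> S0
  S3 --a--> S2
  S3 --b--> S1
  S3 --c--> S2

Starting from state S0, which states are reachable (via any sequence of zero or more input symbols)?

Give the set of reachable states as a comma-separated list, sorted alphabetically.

Answer: S0, S1, S2, S3

Derivation:
BFS from S0:
  visit S0: S0--a-->S1 (new), S0--b-->S0 (seen), S0--c-->S3 (new)
  visit S1: S1--a-->S1 (seen), S1--b-->S1 (seen), S1--c-->S0 (seen)
  visit S3: S3--a-->S2 (new), S3--b-->S1 (seen), S3--c-->S2 (seen)
  visit S2: S2--a-->S3 (seen), S2--b-->S0 (seen), S2--c-->S0 (seen)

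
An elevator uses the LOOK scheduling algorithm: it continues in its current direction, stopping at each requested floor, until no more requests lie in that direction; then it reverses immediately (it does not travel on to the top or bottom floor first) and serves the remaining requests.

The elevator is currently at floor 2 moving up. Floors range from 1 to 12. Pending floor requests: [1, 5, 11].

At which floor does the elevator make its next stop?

Answer: 5

Derivation:
Current floor: 2, direction: up
Requests above: [5, 11]
Requests below: [1]
Moving up and requests lie above → nearest above is min([5, 11]) = 5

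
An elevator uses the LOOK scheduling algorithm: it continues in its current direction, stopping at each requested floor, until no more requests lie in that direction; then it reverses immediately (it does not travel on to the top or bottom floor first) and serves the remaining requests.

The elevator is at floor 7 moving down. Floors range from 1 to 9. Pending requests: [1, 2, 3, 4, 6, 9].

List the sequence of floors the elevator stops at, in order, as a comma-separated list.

Current: 7, moving DOWN
Serve below first (descending): [6, 4, 3, 2, 1]
Then reverse, serve above (ascending): [9]

Answer: 6, 4, 3, 2, 1, 9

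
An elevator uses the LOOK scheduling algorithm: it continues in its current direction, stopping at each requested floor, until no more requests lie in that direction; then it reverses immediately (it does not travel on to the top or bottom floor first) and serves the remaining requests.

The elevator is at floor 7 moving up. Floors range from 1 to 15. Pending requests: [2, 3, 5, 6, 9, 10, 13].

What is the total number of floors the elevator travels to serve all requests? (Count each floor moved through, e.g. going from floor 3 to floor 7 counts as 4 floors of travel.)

Start at floor 7 moving up, LOOK stop order: [9, 10, 13, 6, 5, 3, 2]
  7 → 9: |9-7| = 2, total = 2
  9 → 10: |10-9| = 1, total = 3
  10 → 13: |13-10| = 3, total = 6
  13 → 6: |6-13| = 7, total = 13
  6 → 5: |5-6| = 1, total = 14
  5 → 3: |3-5| = 2, total = 16
  3 → 2: |2-3| = 1, total = 17

Answer: 17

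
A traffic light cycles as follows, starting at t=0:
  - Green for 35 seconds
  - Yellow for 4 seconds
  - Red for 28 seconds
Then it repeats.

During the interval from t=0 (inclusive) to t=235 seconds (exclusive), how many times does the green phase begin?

Cycle = 35+4+28 = 67s
green phase starts at t = k*67 + 0 for k=0,1,2,...
Need k*67+0 < 235 → k < 3.507
k ∈ {0, ..., 3} → 4 starts

Answer: 4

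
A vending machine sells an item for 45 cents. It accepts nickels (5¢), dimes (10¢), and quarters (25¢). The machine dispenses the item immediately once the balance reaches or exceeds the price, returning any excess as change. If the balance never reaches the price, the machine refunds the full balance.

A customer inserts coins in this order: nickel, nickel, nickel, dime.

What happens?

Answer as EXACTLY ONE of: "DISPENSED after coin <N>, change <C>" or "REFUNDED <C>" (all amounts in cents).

Answer: REFUNDED 25

Derivation:
Price: 45¢
Coin 1 (nickel, 5¢): balance = 5¢
Coin 2 (nickel, 5¢): balance = 10¢
Coin 3 (nickel, 5¢): balance = 15¢
Coin 4 (dime, 10¢): balance = 25¢
All coins inserted, balance 25¢ < price 45¢ → REFUND 25¢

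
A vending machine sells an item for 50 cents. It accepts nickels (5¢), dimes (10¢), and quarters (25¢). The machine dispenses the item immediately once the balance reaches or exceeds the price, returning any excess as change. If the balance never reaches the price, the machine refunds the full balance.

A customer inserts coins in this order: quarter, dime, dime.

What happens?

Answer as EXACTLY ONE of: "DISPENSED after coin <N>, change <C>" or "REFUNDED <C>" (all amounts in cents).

Answer: REFUNDED 45

Derivation:
Price: 50¢
Coin 1 (quarter, 25¢): balance = 25¢
Coin 2 (dime, 10¢): balance = 35¢
Coin 3 (dime, 10¢): balance = 45¢
All coins inserted, balance 45¢ < price 50¢ → REFUND 45¢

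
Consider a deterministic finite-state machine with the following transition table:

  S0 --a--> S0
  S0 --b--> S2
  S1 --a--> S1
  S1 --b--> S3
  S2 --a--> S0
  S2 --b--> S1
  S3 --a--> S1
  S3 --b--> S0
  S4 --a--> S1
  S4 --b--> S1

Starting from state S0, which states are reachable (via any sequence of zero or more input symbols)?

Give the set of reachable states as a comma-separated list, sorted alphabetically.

Answer: S0, S1, S2, S3

Derivation:
BFS from S0:
  visit S0: S0--a-->S0 (seen), S0--b-->S2 (new)
  visit S2: S2--a-->S0 (seen), S2--b-->S1 (new)
  visit S1: S1--a-->S1 (seen), S1--b-->S3 (new)
  visit S3: S3--a-->S1 (seen), S3--b-->S0 (seen)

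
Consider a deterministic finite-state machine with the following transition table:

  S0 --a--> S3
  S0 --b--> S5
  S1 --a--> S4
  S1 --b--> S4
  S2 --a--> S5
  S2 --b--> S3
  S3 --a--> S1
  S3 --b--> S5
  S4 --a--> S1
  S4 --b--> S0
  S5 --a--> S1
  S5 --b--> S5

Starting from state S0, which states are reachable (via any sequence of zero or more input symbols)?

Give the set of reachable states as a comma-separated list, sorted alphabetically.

Answer: S0, S1, S3, S4, S5

Derivation:
BFS from S0:
  visit S0: S0--a-->S3 (new), S0--b-->S5 (new)
  visit S3: S3--a-->S1 (new), S3--b-->S5 (seen)
  visit S5: S5--a-->S1 (seen), S5--b-->S5 (seen)
  visit S1: S1--a-->S4 (new), S1--b-->S4 (seen)
  visit S4: S4--a-->S1 (seen), S4--b-->S0 (seen)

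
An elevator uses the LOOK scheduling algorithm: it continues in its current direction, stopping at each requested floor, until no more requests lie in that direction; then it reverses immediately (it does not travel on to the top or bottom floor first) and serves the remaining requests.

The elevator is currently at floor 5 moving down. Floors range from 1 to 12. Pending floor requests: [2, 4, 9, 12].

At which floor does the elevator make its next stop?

Answer: 4

Derivation:
Current floor: 5, direction: down
Requests above: [9, 12]
Requests below: [2, 4]
Moving down and requests lie below → nearest below is max([2, 4]) = 4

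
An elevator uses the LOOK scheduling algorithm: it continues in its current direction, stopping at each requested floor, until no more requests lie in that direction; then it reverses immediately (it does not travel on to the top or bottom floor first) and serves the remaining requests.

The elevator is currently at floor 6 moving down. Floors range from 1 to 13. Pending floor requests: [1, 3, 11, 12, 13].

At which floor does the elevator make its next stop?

Answer: 3

Derivation:
Current floor: 6, direction: down
Requests above: [11, 12, 13]
Requests below: [1, 3]
Moving down and requests lie below → nearest below is max([1, 3]) = 3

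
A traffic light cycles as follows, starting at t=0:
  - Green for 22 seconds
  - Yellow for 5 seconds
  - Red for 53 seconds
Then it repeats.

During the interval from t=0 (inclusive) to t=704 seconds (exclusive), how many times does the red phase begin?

Cycle = 22+5+53 = 80s
red phase starts at t = k*80 + 27 for k=0,1,2,...
Need k*80+27 < 704 → k < 8.463
k ∈ {0, ..., 8} → 9 starts

Answer: 9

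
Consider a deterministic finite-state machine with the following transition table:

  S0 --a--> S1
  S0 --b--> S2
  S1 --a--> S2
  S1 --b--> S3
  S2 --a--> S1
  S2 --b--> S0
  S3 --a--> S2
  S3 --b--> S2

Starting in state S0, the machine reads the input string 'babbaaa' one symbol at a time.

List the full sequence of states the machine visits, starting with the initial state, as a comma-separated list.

Answer: S0, S2, S1, S3, S2, S1, S2, S1

Derivation:
Start: S0
  read 'b': S0 --b--> S2
  read 'a': S2 --a--> S1
  read 'b': S1 --b--> S3
  read 'b': S3 --b--> S2
  read 'a': S2 --a--> S1
  read 'a': S1 --a--> S2
  read 'a': S2 --a--> S1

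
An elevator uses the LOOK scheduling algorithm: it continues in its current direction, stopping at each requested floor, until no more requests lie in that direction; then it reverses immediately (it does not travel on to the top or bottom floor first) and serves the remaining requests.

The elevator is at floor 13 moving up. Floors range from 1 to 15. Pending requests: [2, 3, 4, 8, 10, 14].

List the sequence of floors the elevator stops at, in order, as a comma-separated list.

Answer: 14, 10, 8, 4, 3, 2

Derivation:
Current: 13, moving UP
Serve above first (ascending): [14]
Then reverse, serve below (descending): [10, 8, 4, 3, 2]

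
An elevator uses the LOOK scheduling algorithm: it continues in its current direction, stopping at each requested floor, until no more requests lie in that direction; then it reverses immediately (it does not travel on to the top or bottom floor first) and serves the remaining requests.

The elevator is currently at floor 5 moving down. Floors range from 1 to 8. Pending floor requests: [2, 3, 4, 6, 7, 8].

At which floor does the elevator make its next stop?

Current floor: 5, direction: down
Requests above: [6, 7, 8]
Requests below: [2, 3, 4]
Moving down and requests lie below → nearest below is max([2, 3, 4]) = 4

Answer: 4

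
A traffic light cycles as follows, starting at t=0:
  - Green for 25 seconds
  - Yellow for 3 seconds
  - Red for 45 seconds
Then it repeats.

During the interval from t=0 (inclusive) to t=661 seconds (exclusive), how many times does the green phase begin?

Cycle = 25+3+45 = 73s
green phase starts at t = k*73 + 0 for k=0,1,2,...
Need k*73+0 < 661 → k < 9.055
k ∈ {0, ..., 9} → 10 starts

Answer: 10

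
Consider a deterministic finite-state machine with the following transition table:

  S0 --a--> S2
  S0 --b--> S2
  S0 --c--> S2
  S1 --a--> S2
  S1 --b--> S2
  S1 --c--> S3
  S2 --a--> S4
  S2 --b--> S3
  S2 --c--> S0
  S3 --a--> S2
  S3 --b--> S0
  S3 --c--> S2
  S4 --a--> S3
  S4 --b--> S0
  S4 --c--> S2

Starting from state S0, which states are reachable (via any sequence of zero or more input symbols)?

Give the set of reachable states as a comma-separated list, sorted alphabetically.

BFS from S0:
  visit S0: S0--a-->S2 (new), S0--b-->S2 (seen), S0--c-->S2 (seen)
  visit S2: S2--a-->S4 (new), S2--b-->S3 (new), S2--c-->S0 (seen)
  visit S4: S4--a-->S3 (seen), S4--b-->S0 (seen), S4--c-->S2 (seen)
  visit S3: S3--a-->S2 (seen), S3--b-->S0 (seen), S3--c-->S2 (seen)

Answer: S0, S2, S3, S4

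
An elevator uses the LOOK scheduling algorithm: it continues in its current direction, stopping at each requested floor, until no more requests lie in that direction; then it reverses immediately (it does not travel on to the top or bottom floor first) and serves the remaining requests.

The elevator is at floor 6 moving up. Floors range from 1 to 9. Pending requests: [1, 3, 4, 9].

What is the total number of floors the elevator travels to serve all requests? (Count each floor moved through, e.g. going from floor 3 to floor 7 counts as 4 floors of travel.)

Answer: 11

Derivation:
Start at floor 6 moving up, LOOK stop order: [9, 4, 3, 1]
  6 → 9: |9-6| = 3, total = 3
  9 → 4: |4-9| = 5, total = 8
  4 → 3: |3-4| = 1, total = 9
  3 → 1: |1-3| = 2, total = 11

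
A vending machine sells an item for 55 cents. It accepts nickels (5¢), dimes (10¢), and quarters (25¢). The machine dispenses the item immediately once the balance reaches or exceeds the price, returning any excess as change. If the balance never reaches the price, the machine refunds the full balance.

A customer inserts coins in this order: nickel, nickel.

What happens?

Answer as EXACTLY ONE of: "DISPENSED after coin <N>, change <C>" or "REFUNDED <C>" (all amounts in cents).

Price: 55¢
Coin 1 (nickel, 5¢): balance = 5¢
Coin 2 (nickel, 5¢): balance = 10¢
All coins inserted, balance 10¢ < price 55¢ → REFUND 10¢

Answer: REFUNDED 10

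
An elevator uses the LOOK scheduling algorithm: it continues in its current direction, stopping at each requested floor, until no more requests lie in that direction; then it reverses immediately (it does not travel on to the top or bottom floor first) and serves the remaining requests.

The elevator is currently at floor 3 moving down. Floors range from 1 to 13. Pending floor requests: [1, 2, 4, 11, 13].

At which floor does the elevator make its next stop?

Answer: 2

Derivation:
Current floor: 3, direction: down
Requests above: [4, 11, 13]
Requests below: [1, 2]
Moving down and requests lie below → nearest below is max([1, 2]) = 2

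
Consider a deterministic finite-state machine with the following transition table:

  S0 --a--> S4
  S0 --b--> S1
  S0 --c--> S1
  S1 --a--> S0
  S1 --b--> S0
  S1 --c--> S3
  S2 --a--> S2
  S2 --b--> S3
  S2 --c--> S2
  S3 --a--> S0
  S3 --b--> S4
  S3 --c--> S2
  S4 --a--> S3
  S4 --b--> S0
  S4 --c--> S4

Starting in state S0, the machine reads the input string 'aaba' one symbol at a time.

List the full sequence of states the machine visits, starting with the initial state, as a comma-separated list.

Start: S0
  read 'a': S0 --a--> S4
  read 'a': S4 --a--> S3
  read 'b': S3 --b--> S4
  read 'a': S4 --a--> S3

Answer: S0, S4, S3, S4, S3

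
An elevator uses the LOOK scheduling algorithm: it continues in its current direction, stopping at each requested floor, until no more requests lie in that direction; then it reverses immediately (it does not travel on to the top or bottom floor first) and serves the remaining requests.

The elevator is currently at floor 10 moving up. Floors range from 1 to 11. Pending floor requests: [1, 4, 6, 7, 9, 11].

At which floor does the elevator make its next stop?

Answer: 11

Derivation:
Current floor: 10, direction: up
Requests above: [11]
Requests below: [1, 4, 6, 7, 9]
Moving up and requests lie above → nearest above is min([11]) = 11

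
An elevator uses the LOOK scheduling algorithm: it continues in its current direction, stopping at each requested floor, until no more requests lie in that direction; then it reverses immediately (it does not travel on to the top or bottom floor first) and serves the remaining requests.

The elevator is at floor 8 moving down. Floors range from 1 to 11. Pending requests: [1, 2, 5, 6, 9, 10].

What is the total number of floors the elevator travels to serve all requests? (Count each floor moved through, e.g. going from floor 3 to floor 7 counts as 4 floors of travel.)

Answer: 16

Derivation:
Start at floor 8 moving down, LOOK stop order: [6, 5, 2, 1, 9, 10]
  8 → 6: |6-8| = 2, total = 2
  6 → 5: |5-6| = 1, total = 3
  5 → 2: |2-5| = 3, total = 6
  2 → 1: |1-2| = 1, total = 7
  1 → 9: |9-1| = 8, total = 15
  9 → 10: |10-9| = 1, total = 16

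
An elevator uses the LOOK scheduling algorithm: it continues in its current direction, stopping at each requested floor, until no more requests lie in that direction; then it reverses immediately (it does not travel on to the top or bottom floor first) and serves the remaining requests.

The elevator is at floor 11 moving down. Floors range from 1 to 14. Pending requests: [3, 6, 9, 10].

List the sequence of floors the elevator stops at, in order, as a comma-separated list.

Answer: 10, 9, 6, 3

Derivation:
Current: 11, moving DOWN
Serve below first (descending): [10, 9, 6, 3]
Then reverse, serve above (ascending): []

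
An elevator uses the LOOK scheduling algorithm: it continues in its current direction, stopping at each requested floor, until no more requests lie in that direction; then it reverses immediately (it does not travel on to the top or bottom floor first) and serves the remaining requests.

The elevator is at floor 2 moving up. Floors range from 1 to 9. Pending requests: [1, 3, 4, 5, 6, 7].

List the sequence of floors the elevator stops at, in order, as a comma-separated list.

Answer: 3, 4, 5, 6, 7, 1

Derivation:
Current: 2, moving UP
Serve above first (ascending): [3, 4, 5, 6, 7]
Then reverse, serve below (descending): [1]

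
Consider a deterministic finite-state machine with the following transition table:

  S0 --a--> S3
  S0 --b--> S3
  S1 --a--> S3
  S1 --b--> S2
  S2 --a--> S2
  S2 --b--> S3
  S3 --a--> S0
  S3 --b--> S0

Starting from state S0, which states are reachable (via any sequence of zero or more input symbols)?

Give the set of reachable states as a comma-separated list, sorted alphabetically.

Answer: S0, S3

Derivation:
BFS from S0:
  visit S0: S0--a-->S3 (new), S0--b-->S3 (seen)
  visit S3: S3--a-->S0 (seen), S3--b-->S0 (seen)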